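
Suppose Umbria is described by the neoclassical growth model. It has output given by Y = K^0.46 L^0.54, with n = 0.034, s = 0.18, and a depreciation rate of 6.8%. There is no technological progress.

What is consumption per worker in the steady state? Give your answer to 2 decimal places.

In steady state, investment equals break-even investment: s·k^α = (n + δ)·k.
Rearranging, k^(1−α) = s / (n + δ).
k^0.54 = 0.18 / (0.034 + 0.068) = 0.18 / 0.102 = 1.7647
k* = 1.7647^(1/0.54) ≈ 2.8628
y* = (k*)^α = 2.8628^0.46 ≈ 1.6223
c* = (1 − s)·y* = (1 − 0.18) × 1.6223 ≈ 1.3303

c* ≈ 1.33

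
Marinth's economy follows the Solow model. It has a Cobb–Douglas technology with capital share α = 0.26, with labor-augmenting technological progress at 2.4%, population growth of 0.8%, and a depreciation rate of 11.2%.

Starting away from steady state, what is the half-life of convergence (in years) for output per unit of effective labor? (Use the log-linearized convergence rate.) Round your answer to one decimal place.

Near the steady state the convergence rate is λ = (1 − α)(n + g + δ).
λ = (1 − 0.26) × 0.144 = 0.74 × 0.144 = 0.10656
Half-life = ln 2 / λ = 0.6931 / 0.10656 ≈ 6.50 years

half-life ≈ 6.5 years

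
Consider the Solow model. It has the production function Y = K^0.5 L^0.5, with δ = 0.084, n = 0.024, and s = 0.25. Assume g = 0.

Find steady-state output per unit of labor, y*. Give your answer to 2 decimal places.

At the steady state, Δk = 0, so s·k^α = (n + δ)·k.
Dividing both sides by k: k^(1−α) = s / (n + δ).
k^0.5 = 0.25 / (0.024 + 0.084) = 0.25 / 0.108 = 2.3148
k* = 2.3148^(1/0.5) ≈ 5.3583
y* = (k*)^α = 5.3583^0.5 ≈ 2.3148

y* = 2.31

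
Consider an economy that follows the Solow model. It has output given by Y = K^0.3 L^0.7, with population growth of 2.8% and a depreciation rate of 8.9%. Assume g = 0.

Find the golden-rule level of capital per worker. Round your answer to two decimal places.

k_gold ≈ 3.84

The golden rule sets f'(k) = n + δ, i.e. α·k^(α−1) = n + δ.
So k^(1−α) = α / (n + δ) = 0.3 / 0.117 = 2.5641.
k_gold = 2.5641^(1/0.7) ≈ 3.8388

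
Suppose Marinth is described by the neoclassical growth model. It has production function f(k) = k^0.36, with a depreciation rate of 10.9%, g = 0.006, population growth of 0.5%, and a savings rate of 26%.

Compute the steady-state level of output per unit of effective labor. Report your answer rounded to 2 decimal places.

y* ≈ 1.54

Steady state requires s·f(k) = (n + g + δ)·k, i.e. s·k^α = (n + g + δ)·k.
Rearranging, k^(1−α) = s / (n + g + δ).
k^0.64 = 0.26 / (0.005 + 0.006 + 0.109) = 0.26 / 0.120 = 2.1667
k* = 2.1667^(1/0.64) ≈ 3.3472
y* = (k*)^α = 3.3472^0.36 ≈ 1.5448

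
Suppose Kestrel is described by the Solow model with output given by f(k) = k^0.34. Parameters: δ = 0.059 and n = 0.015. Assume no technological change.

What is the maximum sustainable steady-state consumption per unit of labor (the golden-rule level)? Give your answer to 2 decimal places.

c_gold ≈ 1.45

At the golden rule, f'(k) = n + δ, so α·k^(α−1) = n + δ and k_gold = (α/(n + δ))^(1/(1−α)).
k_gold = (0.34/0.074)^(1/0.66) = 4.5946^1.5152 ≈ 10.0795
c_gold = f(k_gold) − (n + δ)·k_gold = 2.1937 − 0.074×10.0795 ≈ 1.4478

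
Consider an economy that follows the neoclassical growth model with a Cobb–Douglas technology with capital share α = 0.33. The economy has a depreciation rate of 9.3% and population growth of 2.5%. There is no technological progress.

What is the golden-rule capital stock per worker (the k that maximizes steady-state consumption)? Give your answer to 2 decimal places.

The golden rule sets f'(k) = n + δ, i.e. α·k^(α−1) = n + δ.
So k^(1−α) = α / (n + δ) = 0.33 / 0.118 = 2.7966.
k_gold = 2.7966^(1/0.67) ≈ 4.6410

k_gold ≈ 4.64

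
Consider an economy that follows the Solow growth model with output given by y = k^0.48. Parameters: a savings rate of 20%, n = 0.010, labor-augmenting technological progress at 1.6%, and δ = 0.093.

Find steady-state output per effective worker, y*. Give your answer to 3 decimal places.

y* = 1.615

At the steady state, Δk = 0, so s·k^α = (n + g + δ)·k.
Dividing both sides by k: k^(1−α) = s / (n + g + δ).
k^0.52 = 0.20 / (0.010 + 0.016 + 0.093) = 0.20 / 0.119 = 1.6807
k* = 1.6807^(1/0.52) ≈ 2.7142
y* = (k*)^α = 2.7142^0.48 ≈ 1.6149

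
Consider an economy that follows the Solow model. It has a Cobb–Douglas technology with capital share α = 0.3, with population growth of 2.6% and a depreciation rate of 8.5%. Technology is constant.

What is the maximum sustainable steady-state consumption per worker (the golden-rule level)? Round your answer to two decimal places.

c_gold ≈ 1.07

At the golden rule, f'(k) = n + δ, so α·k^(α−1) = n + δ and k_gold = (α/(n + δ))^(1/(1−α)).
k_gold = (0.3/0.111)^(1/0.7) = 2.7027^1.4286 ≈ 4.1387
c_gold = f(k_gold) − (n + δ)·k_gold = 1.5313 − 0.111×4.1387 ≈ 1.0719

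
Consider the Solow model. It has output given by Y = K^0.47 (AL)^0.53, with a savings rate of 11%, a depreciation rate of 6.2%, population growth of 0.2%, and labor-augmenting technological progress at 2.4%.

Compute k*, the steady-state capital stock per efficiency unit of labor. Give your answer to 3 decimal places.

k* = 1.524

At the steady state, Δk = 0, so s·k^α = (n + g + δ)·k.
Rearranging, k^(1−α) = s / (n + g + δ).
k^0.53 = 0.11 / (0.002 + 0.024 + 0.062) = 0.11 / 0.088 = 1.2500
k* = 1.2500^(1/0.53) ≈ 1.5235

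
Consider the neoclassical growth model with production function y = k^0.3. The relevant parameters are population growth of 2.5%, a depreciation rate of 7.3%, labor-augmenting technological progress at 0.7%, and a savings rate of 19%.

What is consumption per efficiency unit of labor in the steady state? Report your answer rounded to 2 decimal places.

c* ≈ 1.04

Steady state requires s·f(k) = (n + g + δ)·k, i.e. s·k^α = (n + g + δ)·k.
Rearranging, k^(1−α) = s / (n + g + δ).
k^0.7 = 0.19 / (0.025 + 0.007 + 0.073) = 0.19 / 0.105 = 1.8095
k* = 1.8095^(1/0.7) ≈ 2.3331
y* = (k*)^α = 2.3331^0.3 ≈ 1.2894
c* = (1 − s)·y* = (1 − 0.19) × 1.2894 ≈ 1.0444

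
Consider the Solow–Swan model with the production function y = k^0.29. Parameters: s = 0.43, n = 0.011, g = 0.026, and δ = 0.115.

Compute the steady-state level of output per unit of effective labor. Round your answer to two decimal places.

Steady state requires s·f(k) = (n + g + δ)·k, i.e. s·k^α = (n + g + δ)·k.
Rearranging, k^(1−α) = s / (n + g + δ).
k^0.71 = 0.43 / (0.011 + 0.026 + 0.115) = 0.43 / 0.152 = 2.8289
k* = 2.8289^(1/0.71) ≈ 4.3259
y* = (k*)^α = 4.3259^0.29 ≈ 1.5292

y* = 1.53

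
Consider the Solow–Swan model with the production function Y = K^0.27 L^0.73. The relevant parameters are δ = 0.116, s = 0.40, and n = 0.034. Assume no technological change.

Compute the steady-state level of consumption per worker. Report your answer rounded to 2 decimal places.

c* = 0.86

Steady state requires s·f(k) = (n + δ)·k, i.e. s·k^α = (n + δ)·k.
Rearranging, k^(1−α) = s / (n + δ).
k^0.73 = 0.40 / (0.034 + 0.116) = 0.40 / 0.150 = 2.6667
k* = 2.6667^(1/0.73) ≈ 3.8329
y* = (k*)^α = 3.8329^0.27 ≈ 1.4373
c* = (1 − s)·y* = (1 − 0.40) × 1.4373 ≈ 0.8624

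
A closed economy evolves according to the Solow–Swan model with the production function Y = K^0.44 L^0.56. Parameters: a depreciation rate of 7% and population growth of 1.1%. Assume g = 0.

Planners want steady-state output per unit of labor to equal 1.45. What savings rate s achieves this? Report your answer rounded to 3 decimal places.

In steady state, investment equals break-even investment: s·k^α = (n + δ)·k.
Since y* = [s/(n + δ)]^(α/(1−α)), we have s/(n + δ) = (y*)^((1−α)/α) = 1.45^1.2727 = 1.6046.
Therefore s = 1.6046 × (n + δ) = 1.6046 × 0.081 = 0.1300.

s ≈ 0.130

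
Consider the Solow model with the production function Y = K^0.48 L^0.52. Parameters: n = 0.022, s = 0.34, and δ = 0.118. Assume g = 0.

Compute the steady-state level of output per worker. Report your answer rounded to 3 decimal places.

y* ≈ 2.268

In steady state, investment equals break-even investment: s·k^α = (n + δ)·k.
Rearranging, k^(1−α) = s / (n + δ).
k^0.52 = 0.34 / (0.022 + 0.118) = 0.34 / 0.140 = 2.4286
k* = 2.4286^(1/0.52) ≈ 5.5090
y* = (k*)^α = 5.5090^0.48 ≈ 2.2684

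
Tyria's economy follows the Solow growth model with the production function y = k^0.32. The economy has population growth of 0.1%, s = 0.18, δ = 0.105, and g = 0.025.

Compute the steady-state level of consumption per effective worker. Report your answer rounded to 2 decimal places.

Steady state requires s·f(k) = (n + g + δ)·k, i.e. s·k^α = (n + g + δ)·k.
Dividing both sides by k: k^(1−α) = s / (n + g + δ).
k^0.68 = 0.18 / (0.001 + 0.025 + 0.105) = 0.18 / 0.131 = 1.3740
k* = 1.3740^(1/0.68) ≈ 1.5956
y* = (k*)^α = 1.5956^0.32 ≈ 1.1613
c* = (1 − s)·y* = (1 − 0.18) × 1.1613 ≈ 0.9523

c* = 0.95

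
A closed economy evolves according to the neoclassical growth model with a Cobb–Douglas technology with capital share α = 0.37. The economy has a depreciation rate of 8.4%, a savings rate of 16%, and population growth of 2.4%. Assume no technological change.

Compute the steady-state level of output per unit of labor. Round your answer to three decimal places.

y* = 1.260

At the steady state, Δk = 0, so s·k^α = (n + δ)·k.
Rearranging, k^(1−α) = s / (n + δ).
k^0.63 = 0.16 / (0.024 + 0.084) = 0.16 / 0.108 = 1.4815
k* = 1.4815^(1/0.63) ≈ 1.8662
y* = (k*)^α = 1.8662^0.37 ≈ 1.2597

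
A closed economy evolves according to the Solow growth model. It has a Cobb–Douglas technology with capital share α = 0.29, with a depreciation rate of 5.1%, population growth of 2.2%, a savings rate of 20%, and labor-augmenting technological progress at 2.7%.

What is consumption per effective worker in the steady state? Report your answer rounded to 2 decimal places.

In steady state, investment equals break-even investment: s·k^α = (n + g + δ)·k.
Dividing both sides by k: k^(1−α) = s / (n + g + δ).
k^0.71 = 0.20 / (0.022 + 0.027 + 0.051) = 0.20 / 0.100 = 2.0000
k* = 2.0000^(1/0.71) ≈ 2.6545
y* = (k*)^α = 2.6545^0.29 ≈ 1.3273
c* = (1 − s)·y* = (1 − 0.20) × 1.3273 ≈ 1.0618

c* ≈ 1.06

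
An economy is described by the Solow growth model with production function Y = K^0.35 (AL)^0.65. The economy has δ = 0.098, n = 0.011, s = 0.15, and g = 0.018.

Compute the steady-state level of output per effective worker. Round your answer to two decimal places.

y* ≈ 1.09

In steady state, investment equals break-even investment: s·k^α = (n + g + δ)·k.
Rearranging, k^(1−α) = s / (n + g + δ).
k^0.65 = 0.15 / (0.011 + 0.018 + 0.098) = 0.15 / 0.127 = 1.1811
k* = 1.1811^(1/0.65) ≈ 1.2918
y* = (k*)^α = 1.2918^0.35 ≈ 1.0938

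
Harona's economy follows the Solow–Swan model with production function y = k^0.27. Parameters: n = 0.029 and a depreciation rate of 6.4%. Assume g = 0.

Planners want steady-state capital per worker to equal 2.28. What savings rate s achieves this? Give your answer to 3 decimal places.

s ≈ 0.170

At the steady state, Δk = 0, so s·k^α = (n + δ)·k.
So s / (n + δ) = (k*)^(1−α) = 2.28^0.73 = 1.8251.
Therefore s = 1.8251 × (n + δ) = 1.8251 × 0.093 = 0.1697.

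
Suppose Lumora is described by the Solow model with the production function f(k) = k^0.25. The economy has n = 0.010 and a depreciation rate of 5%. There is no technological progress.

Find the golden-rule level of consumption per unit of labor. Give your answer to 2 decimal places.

At the golden rule, f'(k) = n + δ, so α·k^(α−1) = n + δ and k_gold = (α/(n + δ))^(1/(1−α)).
k_gold = (0.25/0.060)^(1/0.75) = 4.1667^1.3333 ≈ 6.7045
c_gold = f(k_gold) − (n + δ)·k_gold = 1.6091 − 0.060×6.7045 ≈ 1.2068

c_gold ≈ 1.21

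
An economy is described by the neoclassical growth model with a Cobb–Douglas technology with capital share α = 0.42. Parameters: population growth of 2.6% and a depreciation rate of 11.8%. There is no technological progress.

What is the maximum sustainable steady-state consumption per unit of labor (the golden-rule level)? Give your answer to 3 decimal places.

At the golden rule, f'(k) = n + δ, so α·k^(α−1) = n + δ and k_gold = (α/(n + δ))^(1/(1−α)).
k_gold = (0.42/0.144)^(1/0.58) = 2.9167^1.7241 ≈ 6.3317
c_gold = f(k_gold) − (n + δ)·k_gold = 2.1709 − 0.144×6.3317 ≈ 1.2591

c_gold ≈ 1.259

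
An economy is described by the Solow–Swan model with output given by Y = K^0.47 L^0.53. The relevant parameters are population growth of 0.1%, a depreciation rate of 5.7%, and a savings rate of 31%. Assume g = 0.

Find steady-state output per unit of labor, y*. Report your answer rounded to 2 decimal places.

y* = 4.42

Steady state requires s·f(k) = (n + δ)·k, i.e. s·k^α = (n + δ)·k.
Dividing both sides by k: k^(1−α) = s / (n + δ).
k^0.53 = 0.31 / (0.001 + 0.057) = 0.31 / 0.058 = 5.3448
k* = 5.3448^(1/0.53) ≈ 23.6296
y* = (k*)^α = 23.6296^0.47 ≈ 4.4210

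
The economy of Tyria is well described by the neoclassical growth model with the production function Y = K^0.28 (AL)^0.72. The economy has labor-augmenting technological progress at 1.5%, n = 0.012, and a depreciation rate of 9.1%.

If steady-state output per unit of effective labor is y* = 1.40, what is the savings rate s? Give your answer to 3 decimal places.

s ≈ 0.280

At the steady state, Δk = 0, so s·k^α = (n + g + δ)·k.
Since y* = [s/(n + g + δ)]^(α/(1−α)), we have s/(n + g + δ) = (y*)^((1−α)/α) = 1.40^2.5714 = 2.3755.
Therefore s = 2.3755 × (n + g + δ) = 2.3755 × 0.118 = 0.2803.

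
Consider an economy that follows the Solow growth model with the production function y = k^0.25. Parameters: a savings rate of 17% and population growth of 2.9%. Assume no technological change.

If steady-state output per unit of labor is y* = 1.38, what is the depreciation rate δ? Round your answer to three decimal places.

δ ≈ 0.036

Steady state requires s·f(k) = (n + δ)·k, i.e. s·k^α = (n + δ)·k.
Since y* = [s/(n + δ)]^(α/(1−α)), we have s/(n + δ) = (y*)^((1−α)/α) = 1.38^3 = 2.6281.
Therefore n + δ = s / 2.6281 = 0.17 / 2.6281 = 0.0647, so δ = 0.0647 − 0.029 = 0.0357.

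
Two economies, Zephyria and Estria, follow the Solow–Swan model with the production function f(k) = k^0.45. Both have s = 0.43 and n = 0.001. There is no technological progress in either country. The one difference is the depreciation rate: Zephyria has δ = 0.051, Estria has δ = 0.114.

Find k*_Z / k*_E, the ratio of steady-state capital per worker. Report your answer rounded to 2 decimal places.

Steady-state k* = [s/(n + δ)]^(1/(1−α)), so the ratio is [ (s_Z/(n + δ)_Z) / (s_E/(n + δ)_E) ]^1.8182.
s_Z/(n + δ)_Z = 0.43/0.052 = 8.2692; s_E/(n + δ)_E = 0.43/0.115 = 3.7391.
Ratio = (8.2692/3.7391)^1.8182 = 2.2115^1.8182 ≈ 4.2336

k*_Z / k*_E ≈ 4.23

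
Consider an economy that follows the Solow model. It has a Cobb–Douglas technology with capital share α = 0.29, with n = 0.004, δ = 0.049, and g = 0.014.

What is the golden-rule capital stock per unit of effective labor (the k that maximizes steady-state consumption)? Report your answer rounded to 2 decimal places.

k_gold ≈ 7.87

The golden rule sets f'(k) = n + g + δ, i.e. α·k^(α−1) = n + g + δ.
So k^(1−α) = α / (n + g + δ) = 0.29 / 0.067 = 4.3284.
k_gold = 4.3284^(1/0.71) ≈ 7.8747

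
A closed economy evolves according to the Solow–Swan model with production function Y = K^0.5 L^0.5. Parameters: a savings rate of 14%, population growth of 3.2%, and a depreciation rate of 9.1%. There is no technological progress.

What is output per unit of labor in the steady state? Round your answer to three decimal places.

In steady state, investment equals break-even investment: s·k^α = (n + δ)·k.
Dividing both sides by k: k^(1−α) = s / (n + δ).
k^0.5 = 0.14 / (0.032 + 0.091) = 0.14 / 0.123 = 1.1382
k* = 1.1382^(1/0.5) ≈ 1.2955
y* = (k*)^α = 1.2955^0.5 ≈ 1.1382

y* ≈ 1.138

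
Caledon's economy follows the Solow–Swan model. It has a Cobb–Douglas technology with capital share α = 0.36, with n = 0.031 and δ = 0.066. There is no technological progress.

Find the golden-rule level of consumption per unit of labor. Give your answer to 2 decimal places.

At the golden rule, f'(k) = n + δ, so α·k^(α−1) = n + δ and k_gold = (α/(n + δ))^(1/(1−α)).
k_gold = (0.36/0.097)^(1/0.64) = 3.7113^1.5625 ≈ 7.7604
c_gold = f(k_gold) − (n + δ)·k_gold = 2.0910 − 0.097×7.7604 ≈ 1.3382

c_gold ≈ 1.34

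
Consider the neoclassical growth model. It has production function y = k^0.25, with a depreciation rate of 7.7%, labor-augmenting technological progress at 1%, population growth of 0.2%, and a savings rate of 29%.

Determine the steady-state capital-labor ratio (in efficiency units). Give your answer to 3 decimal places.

k* ≈ 4.831

In steady state, investment equals break-even investment: s·k^α = (n + g + δ)·k.
Dividing both sides by k: k^(1−α) = s / (n + g + δ).
k^0.75 = 0.29 / (0.002 + 0.010 + 0.077) = 0.29 / 0.089 = 3.2584
k* = 3.2584^(1/0.75) ≈ 4.8307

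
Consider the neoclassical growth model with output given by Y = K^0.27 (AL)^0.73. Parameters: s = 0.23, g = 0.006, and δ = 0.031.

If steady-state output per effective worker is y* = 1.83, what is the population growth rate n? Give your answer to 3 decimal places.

Steady state requires s·f(k) = (n + g + δ)·k, i.e. s·k^α = (n + g + δ)·k.
Since y* = [s/(n + g + δ)]^(α/(1−α)), we have s/(n + g + δ) = (y*)^((1−α)/α) = 1.83^2.7037 = 5.1238.
Therefore n + g + δ = s / 5.1238 = 0.23 / 5.1238 = 0.0449, so n = 0.0449 − 0.037 = 0.0079.

n ≈ 0.008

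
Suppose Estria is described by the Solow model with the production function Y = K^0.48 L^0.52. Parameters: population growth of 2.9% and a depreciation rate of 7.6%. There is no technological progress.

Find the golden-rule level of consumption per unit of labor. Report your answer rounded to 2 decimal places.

c_gold ≈ 2.11

At the golden rule, f'(k) = n + δ, so α·k^(α−1) = n + δ and k_gold = (α/(n + δ))^(1/(1−α)).
k_gold = (0.48/0.105)^(1/0.52) = 4.5714^1.9231 ≈ 18.5926
c_gold = f(k_gold) − (n + δ)·k_gold = 4.0671 − 0.105×18.5926 ≈ 2.1149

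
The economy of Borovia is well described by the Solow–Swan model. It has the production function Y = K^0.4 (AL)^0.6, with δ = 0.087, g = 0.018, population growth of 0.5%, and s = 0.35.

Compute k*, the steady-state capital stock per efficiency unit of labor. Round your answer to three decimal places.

In steady state, investment equals break-even investment: s·k^α = (n + g + δ)·k.
Rearranging, k^(1−α) = s / (n + g + δ).
k^0.6 = 0.35 / (0.005 + 0.018 + 0.087) = 0.35 / 0.110 = 3.1818
k* = 3.1818^(1/0.6) ≈ 6.8832

k* = 6.883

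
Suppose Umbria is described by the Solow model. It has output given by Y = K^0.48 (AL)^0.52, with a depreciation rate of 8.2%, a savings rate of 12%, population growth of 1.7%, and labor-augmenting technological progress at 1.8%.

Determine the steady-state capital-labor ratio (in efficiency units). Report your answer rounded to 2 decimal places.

k* ≈ 1.05

At the steady state, Δk = 0, so s·k^α = (n + g + δ)·k.
Rearranging, k^(1−α) = s / (n + g + δ).
k^0.52 = 0.12 / (0.017 + 0.018 + 0.082) = 0.12 / 0.117 = 1.0256
k* = 1.0256^(1/0.52) ≈ 1.0498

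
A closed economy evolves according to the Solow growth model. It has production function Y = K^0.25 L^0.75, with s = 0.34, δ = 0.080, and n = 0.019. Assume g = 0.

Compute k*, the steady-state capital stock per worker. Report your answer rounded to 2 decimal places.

In steady state, investment equals break-even investment: s·k^α = (n + δ)·k.
Dividing both sides by k: k^(1−α) = s / (n + δ).
k^0.75 = 0.34 / (0.019 + 0.080) = 0.34 / 0.099 = 3.4343
k* = 3.4343^(1/0.75) ≈ 5.1814

k* ≈ 5.18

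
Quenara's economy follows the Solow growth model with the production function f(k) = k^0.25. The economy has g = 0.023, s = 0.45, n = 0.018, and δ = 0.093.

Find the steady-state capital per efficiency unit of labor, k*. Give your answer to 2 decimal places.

k* ≈ 5.03

At the steady state, Δk = 0, so s·k^α = (n + g + δ)·k.
Dividing both sides by k: k^(1−α) = s / (n + g + δ).
k^0.75 = 0.45 / (0.018 + 0.023 + 0.093) = 0.45 / 0.134 = 3.3582
k* = 3.3582^(1/0.75) ≈ 5.0289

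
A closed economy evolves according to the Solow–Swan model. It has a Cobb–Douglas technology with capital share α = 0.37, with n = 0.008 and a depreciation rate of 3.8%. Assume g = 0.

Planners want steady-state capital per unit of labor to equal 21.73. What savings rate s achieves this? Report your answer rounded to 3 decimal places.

s ≈ 0.320

Steady state requires s·f(k) = (n + δ)·k, i.e. s·k^α = (n + δ)·k.
So s / (n + δ) = (k*)^(1−α) = 21.73^0.63 = 6.9558.
Therefore s = 6.9558 × (n + δ) = 6.9558 × 0.046 = 0.3200.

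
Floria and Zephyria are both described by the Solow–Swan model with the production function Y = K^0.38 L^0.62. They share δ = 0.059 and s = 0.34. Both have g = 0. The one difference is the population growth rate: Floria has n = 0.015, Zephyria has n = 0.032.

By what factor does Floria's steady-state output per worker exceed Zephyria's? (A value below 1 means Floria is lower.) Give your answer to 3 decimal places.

y*_F / y*_Z ≈ 1.135

Steady-state y* = [s/(n + δ)]^(α/(1−α)), so the ratio is [ (s_F/(n + δ)_F) / (s_Z/(n + δ)_Z) ]^0.6129.
s_F/(n + δ)_F = 0.34/0.074 = 4.5946; s_Z/(n + δ)_Z = 0.34/0.091 = 3.7363.
Ratio = (4.5946/3.7363)^0.6129 = 1.2297^0.6129 ≈ 1.1351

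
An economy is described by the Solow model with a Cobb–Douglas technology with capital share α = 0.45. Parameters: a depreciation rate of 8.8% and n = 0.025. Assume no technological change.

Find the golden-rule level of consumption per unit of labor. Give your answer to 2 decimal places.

c_gold ≈ 1.70

At the golden rule, f'(k) = n + δ, so α·k^(α−1) = n + δ and k_gold = (α/(n + δ))^(1/(1−α)).
k_gold = (0.45/0.113)^(1/0.55) = 3.9823^1.8182 ≈ 12.3357
c_gold = f(k_gold) − (n + δ)·k_gold = 3.0976 − 0.113×12.3357 ≈ 1.7037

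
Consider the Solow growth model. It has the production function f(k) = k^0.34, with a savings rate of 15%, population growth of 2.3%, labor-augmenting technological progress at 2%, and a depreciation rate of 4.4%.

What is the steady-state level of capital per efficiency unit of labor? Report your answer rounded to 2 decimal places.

k* ≈ 2.28

Steady state requires s·f(k) = (n + g + δ)·k, i.e. s·k^α = (n + g + δ)·k.
Rearranging, k^(1−α) = s / (n + g + δ).
k^0.66 = 0.15 / (0.023 + 0.020 + 0.044) = 0.15 / 0.087 = 1.7241
k* = 1.7241^(1/0.66) ≈ 2.2826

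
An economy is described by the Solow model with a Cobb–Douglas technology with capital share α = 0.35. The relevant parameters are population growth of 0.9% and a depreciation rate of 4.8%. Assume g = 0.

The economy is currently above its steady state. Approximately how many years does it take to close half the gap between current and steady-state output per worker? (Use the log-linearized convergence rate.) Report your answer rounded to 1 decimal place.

Near the steady state the convergence rate is λ = (1 − α)(n + δ).
λ = (1 − 0.35) × 0.057 = 0.65 × 0.057 = 0.03705
Half-life = ln 2 / λ = 0.6931 / 0.03705 ≈ 18.71 years

half-life ≈ 18.7 years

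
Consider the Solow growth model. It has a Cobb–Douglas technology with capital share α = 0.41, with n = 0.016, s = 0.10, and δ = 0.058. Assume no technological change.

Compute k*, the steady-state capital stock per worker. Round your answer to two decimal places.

In steady state, investment equals break-even investment: s·k^α = (n + δ)·k.
Rearranging, k^(1−α) = s / (n + δ).
k^0.59 = 0.10 / (0.016 + 0.058) = 0.10 / 0.074 = 1.3514
k* = 1.3514^(1/0.59) ≈ 1.6660

k* = 1.67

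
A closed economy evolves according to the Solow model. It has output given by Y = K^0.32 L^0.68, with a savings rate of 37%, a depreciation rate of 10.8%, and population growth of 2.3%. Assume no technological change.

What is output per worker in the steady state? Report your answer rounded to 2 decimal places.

y* ≈ 1.63

At the steady state, Δk = 0, so s·k^α = (n + δ)·k.
Dividing both sides by k: k^(1−α) = s / (n + δ).
k^0.68 = 0.37 / (0.023 + 0.108) = 0.37 / 0.131 = 2.8244
k* = 2.8244^(1/0.68) ≈ 4.6039
y* = (k*)^α = 4.6039^0.32 ≈ 1.6300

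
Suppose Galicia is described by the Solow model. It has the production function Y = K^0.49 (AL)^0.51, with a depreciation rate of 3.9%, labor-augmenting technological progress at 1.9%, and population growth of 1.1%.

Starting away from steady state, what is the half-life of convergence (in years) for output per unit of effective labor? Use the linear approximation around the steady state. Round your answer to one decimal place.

Near the steady state the convergence rate is λ = (1 − α)(n + g + δ).
λ = (1 − 0.49) × 0.069 = 0.51 × 0.069 = 0.03519
Half-life = ln 2 / λ = 0.6931 / 0.03519 ≈ 19.70 years

t_½ ≈ 19.7 years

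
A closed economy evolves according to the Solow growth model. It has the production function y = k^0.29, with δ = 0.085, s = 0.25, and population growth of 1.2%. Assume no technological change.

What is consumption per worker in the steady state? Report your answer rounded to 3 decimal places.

c* ≈ 1.104

Steady state requires s·f(k) = (n + δ)·k, i.e. s·k^α = (n + δ)·k.
Rearranging, k^(1−α) = s / (n + δ).
k^0.71 = 0.25 / (0.012 + 0.085) = 0.25 / 0.097 = 2.5773
k* = 2.5773^(1/0.71) ≈ 3.7941
y* = (k*)^α = 3.7941^0.29 ≈ 1.4721
c* = (1 − s)·y* = (1 − 0.25) × 1.4721 ≈ 1.1041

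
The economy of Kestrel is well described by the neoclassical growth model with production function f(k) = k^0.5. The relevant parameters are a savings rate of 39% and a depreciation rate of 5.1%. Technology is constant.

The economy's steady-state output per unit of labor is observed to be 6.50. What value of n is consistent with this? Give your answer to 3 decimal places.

In steady state, investment equals break-even investment: s·k^α = (n + δ)·k.
Since y* = [s/(n + δ)]^(α/(1−α)), we have s/(n + δ) = (y*)^((1−α)/α) = 6.50^1 = 6.5000.
Therefore n + δ = s / 6.5000 = 0.39 / 6.5000 = 0.0600, so n = 0.0600 − 0.051 = 0.0090.

n ≈ 0.009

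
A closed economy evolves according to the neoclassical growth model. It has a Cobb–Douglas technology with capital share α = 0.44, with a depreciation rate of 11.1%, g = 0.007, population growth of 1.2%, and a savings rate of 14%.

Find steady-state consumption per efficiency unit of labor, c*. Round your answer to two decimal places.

c* ≈ 0.91

At the steady state, Δk = 0, so s·k^α = (n + g + δ)·k.
Dividing both sides by k: k^(1−α) = s / (n + g + δ).
k^0.56 = 0.14 / (0.012 + 0.007 + 0.111) = 0.14 / 0.130 = 1.0769
k* = 1.0769^(1/0.56) ≈ 1.1414
y* = (k*)^α = 1.1414^0.44 ≈ 1.0599
c* = (1 − s)·y* = (1 − 0.14) × 1.0599 ≈ 0.9115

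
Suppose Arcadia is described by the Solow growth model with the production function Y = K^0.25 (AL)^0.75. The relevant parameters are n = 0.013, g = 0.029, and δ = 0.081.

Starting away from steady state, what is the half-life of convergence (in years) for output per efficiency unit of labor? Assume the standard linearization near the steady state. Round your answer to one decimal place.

about 7.5 years

Near the steady state the convergence rate is λ = (1 − α)(n + g + δ).
λ = (1 − 0.25) × 0.123 = 0.75 × 0.123 = 0.09225
Half-life = ln 2 / λ = 0.6931 / 0.09225 ≈ 7.51 years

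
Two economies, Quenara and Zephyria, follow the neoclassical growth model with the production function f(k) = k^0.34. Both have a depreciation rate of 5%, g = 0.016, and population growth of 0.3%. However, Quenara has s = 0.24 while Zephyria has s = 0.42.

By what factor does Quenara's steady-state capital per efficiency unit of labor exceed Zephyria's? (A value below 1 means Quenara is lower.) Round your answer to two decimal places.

ratio ≈ 0.43

Steady-state k* = [s/(n + g + δ)]^(1/(1−α)), so the ratio is [ (s_Q/(n + g + δ)_Q) / (s_Z/(n + g + δ)_Z) ]^1.5152.
s_Q/(n + g + δ)_Q = 0.24/0.069 = 3.4783; s_Z/(n + g + δ)_Z = 0.42/0.069 = 6.0870.
Ratio = (3.4783/6.0870)^1.5152 = 0.5714^1.5152 ≈ 0.4283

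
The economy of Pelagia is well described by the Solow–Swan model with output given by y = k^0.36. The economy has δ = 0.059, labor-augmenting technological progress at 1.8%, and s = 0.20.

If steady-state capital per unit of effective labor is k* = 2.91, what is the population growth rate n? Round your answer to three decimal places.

At the steady state, Δk = 0, so s·k^α = (n + g + δ)·k.
So s / (n + g + δ) = (k*)^(1−α) = 2.91^0.64 = 1.9810.
Therefore n + g + δ = s / 1.9810 = 0.20 / 1.9810 = 0.1010, so n = 0.1010 − 0.077 = 0.0240.

n ≈ 0.024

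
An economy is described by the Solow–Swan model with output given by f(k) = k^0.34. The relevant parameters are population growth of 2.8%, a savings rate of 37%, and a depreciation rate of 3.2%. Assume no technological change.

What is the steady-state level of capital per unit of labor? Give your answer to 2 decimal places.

k* = 15.74

In steady state, investment equals break-even investment: s·k^α = (n + δ)·k.
Rearranging, k^(1−α) = s / (n + δ).
k^0.66 = 0.37 / (0.028 + 0.032) = 0.37 / 0.060 = 6.1667
k* = 6.1667^(1/0.66) ≈ 15.7416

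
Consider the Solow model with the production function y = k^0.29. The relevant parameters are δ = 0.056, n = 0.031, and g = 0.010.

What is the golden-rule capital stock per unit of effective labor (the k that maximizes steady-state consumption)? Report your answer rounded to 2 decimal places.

k_gold ≈ 4.68

The golden rule sets f'(k) = n + g + δ, i.e. α·k^(α−1) = n + g + δ.
So k^(1−α) = α / (n + g + δ) = 0.29 / 0.097 = 2.9897.
k_gold = 2.9897^(1/0.71) ≈ 4.6763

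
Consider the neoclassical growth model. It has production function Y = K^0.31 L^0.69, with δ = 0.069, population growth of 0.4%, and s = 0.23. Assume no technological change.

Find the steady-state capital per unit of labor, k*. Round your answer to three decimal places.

In steady state, investment equals break-even investment: s·k^α = (n + δ)·k.
Dividing both sides by k: k^(1−α) = s / (n + δ).
k^0.69 = 0.23 / (0.004 + 0.069) = 0.23 / 0.073 = 3.1507
k* = 3.1507^(1/0.69) ≈ 5.2763

k* ≈ 5.276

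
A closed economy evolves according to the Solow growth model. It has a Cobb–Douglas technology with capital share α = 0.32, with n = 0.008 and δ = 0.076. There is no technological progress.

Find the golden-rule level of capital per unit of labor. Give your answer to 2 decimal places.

The golden rule sets f'(k) = n + δ, i.e. α·k^(α−1) = n + δ.
So k^(1−α) = α / (n + δ) = 0.32 / 0.084 = 3.8095.
k_gold = 3.8095^(1/0.68) ≈ 7.1485

k_gold ≈ 7.15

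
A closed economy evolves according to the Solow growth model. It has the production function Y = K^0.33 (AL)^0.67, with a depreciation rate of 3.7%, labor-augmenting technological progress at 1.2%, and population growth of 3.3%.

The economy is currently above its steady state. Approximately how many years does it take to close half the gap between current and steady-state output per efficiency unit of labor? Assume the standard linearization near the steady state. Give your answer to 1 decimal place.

about 12.6 years

Near the steady state the convergence rate is λ = (1 − α)(n + g + δ).
λ = (1 − 0.33) × 0.082 = 0.67 × 0.082 = 0.05494
Half-life = ln 2 / λ = 0.6931 / 0.05494 ≈ 12.62 years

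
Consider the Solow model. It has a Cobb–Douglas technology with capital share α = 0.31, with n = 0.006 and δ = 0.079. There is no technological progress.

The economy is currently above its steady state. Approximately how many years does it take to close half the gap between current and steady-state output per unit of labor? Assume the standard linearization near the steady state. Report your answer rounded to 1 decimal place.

Near the steady state the convergence rate is λ = (1 − α)(n + δ).
λ = (1 − 0.31) × 0.085 = 0.69 × 0.085 = 0.05865
Half-life = ln 2 / λ = 0.6931 / 0.05865 ≈ 11.82 years

half-life ≈ 11.8 years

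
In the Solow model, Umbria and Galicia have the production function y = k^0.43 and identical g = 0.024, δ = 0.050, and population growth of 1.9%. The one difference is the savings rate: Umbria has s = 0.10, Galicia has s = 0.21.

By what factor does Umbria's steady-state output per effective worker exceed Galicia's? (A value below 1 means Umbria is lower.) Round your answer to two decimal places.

y*_U / y*_G ≈ 0.57

Steady-state y* = [s/(n + g + δ)]^(α/(1−α)), so the ratio is [ (s_U/(n + g + δ)_U) / (s_G/(n + g + δ)_G) ]^0.7544.
s_U/(n + g + δ)_U = 0.10/0.093 = 1.0753; s_G/(n + g + δ)_G = 0.21/0.093 = 2.2581.
Ratio = (1.0753/2.2581)^0.7544 = 0.4762^0.7544 ≈ 0.5714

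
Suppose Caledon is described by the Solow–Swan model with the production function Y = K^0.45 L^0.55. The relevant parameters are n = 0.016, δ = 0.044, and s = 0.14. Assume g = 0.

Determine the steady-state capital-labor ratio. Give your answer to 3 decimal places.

In steady state, investment equals break-even investment: s·k^α = (n + δ)·k.
Rearranging, k^(1−α) = s / (n + δ).
k^0.55 = 0.14 / (0.016 + 0.044) = 0.14 / 0.060 = 2.3333
k* = 2.3333^(1/0.55) ≈ 4.6670

k* ≈ 4.667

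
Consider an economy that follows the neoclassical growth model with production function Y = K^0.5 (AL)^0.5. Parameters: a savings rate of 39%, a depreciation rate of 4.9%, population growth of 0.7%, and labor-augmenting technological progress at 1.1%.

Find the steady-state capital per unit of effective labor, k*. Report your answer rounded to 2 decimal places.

At the steady state, Δk = 0, so s·k^α = (n + g + δ)·k.
Rearranging, k^(1−α) = s / (n + g + δ).
k^0.5 = 0.39 / (0.007 + 0.011 + 0.049) = 0.39 / 0.067 = 5.8209
k* = 5.8209^(1/0.5) ≈ 33.8829

k* = 33.88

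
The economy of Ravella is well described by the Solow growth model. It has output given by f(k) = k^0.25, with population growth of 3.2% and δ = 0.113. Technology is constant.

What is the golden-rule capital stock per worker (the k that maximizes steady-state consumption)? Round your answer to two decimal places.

k_gold ≈ 2.07

The golden rule sets f'(k) = n + δ, i.e. α·k^(α−1) = n + δ.
So k^(1−α) = α / (n + δ) = 0.25 / 0.145 = 1.7241.
k_gold = 1.7241^(1/0.75) ≈ 2.0674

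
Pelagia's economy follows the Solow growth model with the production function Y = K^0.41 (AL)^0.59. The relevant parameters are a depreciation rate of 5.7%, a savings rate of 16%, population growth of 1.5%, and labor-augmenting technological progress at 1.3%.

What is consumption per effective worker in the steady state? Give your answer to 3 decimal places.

At the steady state, Δk = 0, so s·k^α = (n + g + δ)·k.
Dividing both sides by k: k^(1−α) = s / (n + g + δ).
k^0.59 = 0.16 / (0.015 + 0.013 + 0.057) = 0.16 / 0.085 = 1.8824
k* = 1.8824^(1/0.59) ≈ 2.9216
y* = (k*)^α = 2.9216^0.41 ≈ 1.5520
c* = (1 − s)·y* = (1 − 0.16) × 1.5520 ≈ 1.3037

c* = 1.304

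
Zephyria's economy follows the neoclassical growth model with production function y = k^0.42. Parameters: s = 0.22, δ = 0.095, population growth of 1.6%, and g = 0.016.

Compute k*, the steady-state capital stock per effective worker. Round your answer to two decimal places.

k* = 2.58

At the steady state, Δk = 0, so s·k^α = (n + g + δ)·k.
Dividing both sides by k: k^(1−α) = s / (n + g + δ).
k^0.58 = 0.22 / (0.016 + 0.016 + 0.095) = 0.22 / 0.127 = 1.7323
k* = 1.7323^(1/0.58) ≈ 2.5788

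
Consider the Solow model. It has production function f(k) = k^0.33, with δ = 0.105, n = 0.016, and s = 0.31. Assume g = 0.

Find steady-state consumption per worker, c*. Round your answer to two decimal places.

Steady state requires s·f(k) = (n + δ)·k, i.e. s·k^α = (n + δ)·k.
Dividing both sides by k: k^(1−α) = s / (n + δ).
k^0.67 = 0.31 / (0.016 + 0.105) = 0.31 / 0.121 = 2.5620
k* = 2.5620^(1/0.67) ≈ 4.0721
y* = (k*)^α = 4.0721^0.33 ≈ 1.5894
c* = (1 − s)·y* = (1 − 0.31) × 1.5894 ≈ 1.0967

c* = 1.10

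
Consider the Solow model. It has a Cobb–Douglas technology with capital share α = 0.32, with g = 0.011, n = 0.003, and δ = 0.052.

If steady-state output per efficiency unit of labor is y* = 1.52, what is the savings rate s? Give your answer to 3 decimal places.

s ≈ 0.161

At the steady state, Δk = 0, so s·k^α = (n + g + δ)·k.
Since y* = [s/(n + g + δ)]^(α/(1−α)), we have s/(n + g + δ) = (y*)^((1−α)/α) = 1.52^2.125 = 2.4345.
Therefore s = 2.4345 × (n + g + δ) = 2.4345 × 0.066 = 0.1607.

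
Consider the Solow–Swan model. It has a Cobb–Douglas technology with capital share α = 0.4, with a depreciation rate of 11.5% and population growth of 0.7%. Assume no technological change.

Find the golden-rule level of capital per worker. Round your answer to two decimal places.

The golden rule sets f'(k) = n + δ, i.e. α·k^(α−1) = n + δ.
So k^(1−α) = α / (n + δ) = 0.4 / 0.122 = 3.2787.
k_gold = 3.2787^(1/0.6) ≈ 7.2361

k_gold ≈ 7.24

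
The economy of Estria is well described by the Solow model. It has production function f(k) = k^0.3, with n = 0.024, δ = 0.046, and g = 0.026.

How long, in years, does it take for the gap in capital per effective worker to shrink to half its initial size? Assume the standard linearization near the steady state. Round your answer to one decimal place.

Near the steady state the convergence rate is λ = (1 − α)(n + g + δ).
λ = (1 − 0.3) × 0.096 = 0.7 × 0.096 = 0.0672
Half-life = ln 2 / λ = 0.6931 / 0.0672 ≈ 10.31 years

t_½ ≈ 10.3 years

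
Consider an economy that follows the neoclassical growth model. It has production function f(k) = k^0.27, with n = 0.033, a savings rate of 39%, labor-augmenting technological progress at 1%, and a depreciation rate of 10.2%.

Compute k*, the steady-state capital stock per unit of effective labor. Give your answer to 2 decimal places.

At the steady state, Δk = 0, so s·k^α = (n + g + δ)·k.
Rearranging, k^(1−α) = s / (n + g + δ).
k^0.73 = 0.39 / (0.033 + 0.010 + 0.102) = 0.39 / 0.145 = 2.6897
k* = 2.6897^(1/0.73) ≈ 3.8782

k* = 3.88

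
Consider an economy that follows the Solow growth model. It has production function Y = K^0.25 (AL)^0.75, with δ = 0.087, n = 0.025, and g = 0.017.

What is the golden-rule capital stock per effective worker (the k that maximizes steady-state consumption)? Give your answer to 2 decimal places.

The golden rule sets f'(k) = n + g + δ, i.e. α·k^(α−1) = n + g + δ.
So k^(1−α) = α / (n + g + δ) = 0.25 / 0.129 = 1.9380.
k_gold = 1.9380^(1/0.75) ≈ 2.4162

k_gold ≈ 2.42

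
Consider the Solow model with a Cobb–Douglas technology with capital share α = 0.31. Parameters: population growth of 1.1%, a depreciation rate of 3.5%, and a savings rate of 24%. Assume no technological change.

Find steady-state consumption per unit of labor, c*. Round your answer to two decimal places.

In steady state, investment equals break-even investment: s·k^α = (n + δ)·k.
Rearranging, k^(1−α) = s / (n + δ).
k^0.69 = 0.24 / (0.011 + 0.035) = 0.24 / 0.046 = 5.2174
k* = 5.2174^(1/0.69) ≈ 10.9594
y* = (k*)^α = 10.9594^0.31 ≈ 2.1006
c* = (1 − s)·y* = (1 − 0.24) × 2.1006 ≈ 1.5965

c* = 1.60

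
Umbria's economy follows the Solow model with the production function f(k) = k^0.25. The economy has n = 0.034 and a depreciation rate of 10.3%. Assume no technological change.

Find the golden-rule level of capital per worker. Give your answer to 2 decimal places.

The golden rule sets f'(k) = n + δ, i.e. α·k^(α−1) = n + δ.
So k^(1−α) = α / (n + δ) = 0.25 / 0.137 = 1.8248.
k_gold = 1.8248^(1/0.75) ≈ 2.2299

k_gold ≈ 2.23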